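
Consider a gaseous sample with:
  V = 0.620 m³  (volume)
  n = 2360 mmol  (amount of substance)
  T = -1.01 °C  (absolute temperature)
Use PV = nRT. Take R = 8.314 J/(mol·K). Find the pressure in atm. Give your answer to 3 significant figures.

From the ideal-gas law: P = nRT/V.
V = 0.620 m³; n = 2360 mmol = 2.360 mol; T = -1.01 °C = 272.1 K; R = 8.314 J/(mol·K).
P = 8612 Pa
8612 Pa × (1 atm / 1.013×10^5 Pa) = 0.08500 atm

0.0850 atm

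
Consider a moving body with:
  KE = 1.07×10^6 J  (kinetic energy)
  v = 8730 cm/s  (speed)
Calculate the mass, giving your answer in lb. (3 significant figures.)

Rearranging: m = 2·KE/v².
KE = 1.07×10^6 J; v = 8730 cm/s = 87.30 m/s.
m = 280.8 kg
280.8 kg × (1 lb / 0.4536 kg) = 619.0 lb

619 lb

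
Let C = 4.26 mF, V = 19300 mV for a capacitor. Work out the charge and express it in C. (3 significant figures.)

0.0822 C

Rearranging: Q = CV.
C = 4.26 mF = 0.004260 F; V = 19300 mV = 19.30 V.
Q = 0.08222 C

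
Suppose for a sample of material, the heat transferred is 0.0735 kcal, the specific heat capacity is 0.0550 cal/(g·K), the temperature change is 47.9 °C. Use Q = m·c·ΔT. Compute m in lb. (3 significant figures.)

0.0615 lb

Rearranging: m = Q/(c·ΔT).
Q = 0.0735 kcal = 307.5 J; c = 0.0550 cal/(g·K) = 230.1 J/(kg·K); ΔT = 47.9 °C = 47.90 K.
m = 0.02790 kg
0.02790 kg × (1 lb / 0.4536 kg) = 0.06151 lb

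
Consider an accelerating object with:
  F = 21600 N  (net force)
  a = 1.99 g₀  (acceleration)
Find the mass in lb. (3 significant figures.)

Rearranging: m = F/a.
F = 21600 N; a = 1.99 g₀ = 19.52 m/s².
m = 1107 kg
1107 kg × (1 lb / 0.4536 kg) = 2440 lb

2440 lb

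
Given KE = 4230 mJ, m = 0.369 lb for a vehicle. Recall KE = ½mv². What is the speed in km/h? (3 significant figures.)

25.6 km/h

Rearranging KE = ½mv² for v: v = √(2·KE/m).
KE = 4230 mJ = 4.230 J; m = 0.369 lb = 0.1674 kg.
v = 7.110 m/s
7.110 m/s × (1 km/h / 0.2778 m/s) = 25.59 km/h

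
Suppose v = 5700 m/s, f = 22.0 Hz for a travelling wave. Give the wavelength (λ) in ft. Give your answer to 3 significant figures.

Rearranging v = f·λ for λ: λ = v/f.
v = 5700 m/s; f = 22.0 Hz.
λ = 259.1 m
259.1 m × (1 ft / 0.3048 m) = 850.0 ft

850 ft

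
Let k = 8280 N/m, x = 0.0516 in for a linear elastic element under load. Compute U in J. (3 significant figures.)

0.00711 J

U is given directly by: U = ½kx².
k = 8280 N/m; x = 0.0516 in = 0.001311 m.
U = 0.007112 J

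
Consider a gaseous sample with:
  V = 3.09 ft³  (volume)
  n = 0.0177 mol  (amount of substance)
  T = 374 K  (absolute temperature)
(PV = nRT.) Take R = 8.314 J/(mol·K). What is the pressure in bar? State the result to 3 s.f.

0.00629 bar

From the ideal-gas law: P = nRT/V.
V = 3.09 ft³ = 0.08750 m³; n = 0.0177 mol; T = 374 K; R = 8.314 J/(mol·K).
P = 629.0 Pa  (the unit combination reduces to kg/(m·s²) = Pa)
629.0 Pa × (1 bar / 1.000×10^5 Pa) = 0.006290 bar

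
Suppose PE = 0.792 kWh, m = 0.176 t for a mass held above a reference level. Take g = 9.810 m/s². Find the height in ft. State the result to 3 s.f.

Solving PE = m·g·h for h: h = PE/(m·g).
PE = 0.792 kWh = 2.851×10^6 J; m = 0.176 t = 176.0 kg; g = 9.810 m/s².
h = 1651 m
1651 m × (1 ft / 0.3048 m) = 5418 ft

5420 ft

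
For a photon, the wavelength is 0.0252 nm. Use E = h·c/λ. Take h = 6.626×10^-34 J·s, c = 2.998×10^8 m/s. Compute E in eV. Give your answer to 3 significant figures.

49200 eV

E is given directly by: E = hc/λ.
λ = 0.0252 nm = 2.520×10^-11 m; h = 6.626×10^-34 J·s; c = 2.998×10^8 m/s.
E = 7.883×10^-15 J  (the unit combination reduces to kg·m²/s² = J)
7.883×10^-15 J × (1 eV / 1.602×10^-19 J) = 49201 eV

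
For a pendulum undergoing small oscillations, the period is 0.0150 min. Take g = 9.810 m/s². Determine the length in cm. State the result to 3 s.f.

Solving T = 2π√(L/g) for L: L = g·(T/2π)².
T = 0.0150 min = 0.9000 s; g = 9.810 m/s².
L = 0.2013 m
0.2013 m × (1 cm / 0.01000 m) = 20.13 cm

20.1 cm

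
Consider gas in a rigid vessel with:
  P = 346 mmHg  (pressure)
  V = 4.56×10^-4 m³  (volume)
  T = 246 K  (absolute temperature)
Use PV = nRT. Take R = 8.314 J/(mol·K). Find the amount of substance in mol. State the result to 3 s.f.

0.0103 mol

From the ideal-gas law: n = PV/(RT).
P = 346 mmHg = 46129 Pa; V = 4.56×10^-4 m³; T = 246 K; R = 8.314 J/(mol·K).
n = 0.01028 mol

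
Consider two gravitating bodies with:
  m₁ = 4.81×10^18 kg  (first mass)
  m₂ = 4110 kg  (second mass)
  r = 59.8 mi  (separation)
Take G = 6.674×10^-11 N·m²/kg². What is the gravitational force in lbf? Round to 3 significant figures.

Directly: F = Gm₁m₂/r².
m₁ = 4.81×10^18 kg; m₂ = 4110 kg; r = 59.8 mi = 96239 m; G = 6.674×10^-11 N·m²/kg².
F = 142.5 N  (the unit combination reduces to kg·m/s² = N)
142.5 N × (1 lbf / 4.448 N) = 32.02 lbf

32.0 lbf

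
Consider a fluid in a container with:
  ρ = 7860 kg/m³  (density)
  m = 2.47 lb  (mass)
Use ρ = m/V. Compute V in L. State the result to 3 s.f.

Solving ρ = m/V for V: V = m/ρ.
ρ = 7860 kg/m³; m = 2.47 lb = 1.120 kg.
V = 1.425×10^-4 m³
1.425×10^-4 m³ × (1 L / 0.001000 m³) = 0.1425 L

0.143 L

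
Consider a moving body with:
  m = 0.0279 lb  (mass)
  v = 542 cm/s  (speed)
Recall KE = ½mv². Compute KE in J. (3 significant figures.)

0.186 J

Directly: KE = ½mv².
m = 0.0279 lb = 0.01266 kg; v = 542 cm/s = 5.420 m/s.
KE = 0.1859 J  (the unit combination reduces to kg·m²/s² = J)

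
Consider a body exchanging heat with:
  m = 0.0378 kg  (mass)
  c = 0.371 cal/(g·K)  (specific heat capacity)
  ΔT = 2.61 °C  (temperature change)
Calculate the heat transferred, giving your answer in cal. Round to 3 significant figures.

36.6 cal

Directly: Q = mcΔT.
m = 0.0378 kg; c = 0.371 cal/(g·K) = 1552 J/(kg·K); ΔT = 2.61 °C = 2.610 K.
Q = 153.1 J
153.1 J × (1 cal / 4.184 J) = 36.60 cal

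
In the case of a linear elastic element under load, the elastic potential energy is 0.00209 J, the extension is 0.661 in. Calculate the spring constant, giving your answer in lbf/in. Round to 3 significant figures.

Rearranging U = ½k·x² for k: k = 2U/x².
U = 0.00209 J; x = 0.661 in = 0.01679 m.
k = 14.83 N/m
14.83 N/m × (1 lbf/in / 175.1 N/m) = 0.08467 lbf/in

0.0847 lbf/in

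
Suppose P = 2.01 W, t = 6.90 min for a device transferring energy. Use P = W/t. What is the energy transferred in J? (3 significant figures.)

Solving P = W/t for W: W = P·t.
P = 2.01 W; t = 6.90 min = 414.0 s.
W = 832.1 J

832 J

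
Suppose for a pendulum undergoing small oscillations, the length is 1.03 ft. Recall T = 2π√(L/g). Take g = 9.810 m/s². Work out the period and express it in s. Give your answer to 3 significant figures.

1.12 s

Directly: T = 2π√(L/g).
L = 1.03 ft = 0.3139 m; g = 9.810 m/s².
T = 1.124 s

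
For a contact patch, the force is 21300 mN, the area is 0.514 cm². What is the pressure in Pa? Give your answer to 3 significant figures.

Directly: P = F/A.
F = 21300 mN = 21.30 N; A = 0.514 cm² = 5.140×10^-5 m².
P = 4.144×10^5 Pa

4.14×10^5 Pa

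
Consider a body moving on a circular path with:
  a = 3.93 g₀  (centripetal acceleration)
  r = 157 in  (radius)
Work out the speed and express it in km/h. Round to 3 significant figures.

44.6 km/h

Rearranging: v = √(a·r).
a = 3.93 g₀ = 38.54 m/s²; r = 157 in = 3.988 m.
v = 12.40 m/s
12.40 m/s × (1 km/h / 0.2778 m/s) = 44.63 km/h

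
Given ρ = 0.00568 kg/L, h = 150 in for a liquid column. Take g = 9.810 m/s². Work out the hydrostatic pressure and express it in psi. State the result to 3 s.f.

0.0308 psi

P is given directly by: P = ρgh.
ρ = 0.00568 kg/L = 5.680 kg/m³; h = 150 in = 3.810 m; g = 9.810 m/s².
P = 212.3 Pa
212.3 Pa × (1 psi / 6895 Pa) = 0.03079 psi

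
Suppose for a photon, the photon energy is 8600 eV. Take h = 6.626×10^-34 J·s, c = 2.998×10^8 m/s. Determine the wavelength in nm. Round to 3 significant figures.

0.144 nm

Solving E = h·c/λ for λ: λ = hc/E.
E = 8600 eV = 1.378×10^-15 J; h = 6.626×10^-34 J·s; c = 2.998×10^8 m/s.
λ = 1.442×10^-10 m
1.442×10^-10 m × (1 nm / 1.000×10^-9 m) = 0.1442 nm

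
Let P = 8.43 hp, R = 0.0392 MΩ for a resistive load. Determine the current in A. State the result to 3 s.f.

0.400 A

Rearranging: I = √(P/R).
P = 8.43 hp = 6286 W; R = 0.0392 MΩ = 39200 Ω.
I = 0.4005 A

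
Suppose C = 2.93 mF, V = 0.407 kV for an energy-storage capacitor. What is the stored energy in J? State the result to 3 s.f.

243 J

E is given directly by: E = ½CV².
C = 2.93 mF = 0.002930 F; V = 0.407 kV = 407.0 V.
E = 242.7 J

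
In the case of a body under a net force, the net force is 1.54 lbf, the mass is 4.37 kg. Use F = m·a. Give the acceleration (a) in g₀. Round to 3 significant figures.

0.160 g₀

Rearranging: a = F/m.
F = 1.54 lbf = 6.850 N; m = 4.37 kg.
a = 1.568 m/s²
1.568 m/s² × (1 g₀ / 9.807 m/s²) = 0.1598 g₀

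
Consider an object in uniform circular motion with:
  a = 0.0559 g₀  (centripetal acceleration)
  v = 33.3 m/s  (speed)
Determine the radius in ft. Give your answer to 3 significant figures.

Solving a = v²/r for r: r = v²/a.
a = 0.0559 g₀ = 0.5482 m/s²; v = 33.3 m/s.
r = 2023 m
2023 m × (1 ft / 0.3048 m) = 6637 ft

6640 ft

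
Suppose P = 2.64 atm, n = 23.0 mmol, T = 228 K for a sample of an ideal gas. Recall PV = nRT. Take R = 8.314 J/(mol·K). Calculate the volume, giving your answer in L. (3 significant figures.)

0.163 L

Rearranging PV = nRT for V: V = nRT/P.
P = 2.64 atm = 2.675×10^5 Pa; n = 23.0 mmol = 0.02300 mol; T = 228 K; R = 8.314 J/(mol·K).
V = 1.630×10^-4 m³
1.630×10^-4 m³ × (1 L / 0.001000 m³) = 0.1630 L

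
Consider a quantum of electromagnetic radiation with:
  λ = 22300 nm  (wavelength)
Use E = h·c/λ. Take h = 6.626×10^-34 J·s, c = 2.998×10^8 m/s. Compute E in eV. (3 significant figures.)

0.0556 eV

Directly: E = hc/λ.
λ = 22300 nm = 2.230×10^-5 m; h = 6.626×10^-34 J·s; c = 2.998×10^8 m/s.
E = 8.908×10^-21 J  (the unit combination reduces to kg·m²/s² = J)
8.908×10^-21 J × (1 eV / 1.602×10^-19 J) = 0.05560 eV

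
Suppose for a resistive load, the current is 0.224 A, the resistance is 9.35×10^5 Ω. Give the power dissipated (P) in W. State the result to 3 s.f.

Directly: P = I²R.
I = 0.224 A; R = 9.35×10^5 Ω.
P = 46915 W

46900 W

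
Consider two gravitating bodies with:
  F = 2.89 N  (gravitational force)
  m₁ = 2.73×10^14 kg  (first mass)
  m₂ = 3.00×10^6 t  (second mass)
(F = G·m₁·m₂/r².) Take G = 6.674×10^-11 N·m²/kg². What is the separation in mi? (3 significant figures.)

2700 mi

Solving F = G·m₁·m₂/r² for r: r = √(G·m₁m₂/F).
F = 2.89 N; m₁ = 2.73×10^14 kg; m₂ = 3.00×10^6 t = 3.000×10^9 kg; G = 6.674×10^-11 N·m²/kg².
r = 4.349×10^6 m
4.349×10^6 m × (1 mi / 1609 m) = 2702 mi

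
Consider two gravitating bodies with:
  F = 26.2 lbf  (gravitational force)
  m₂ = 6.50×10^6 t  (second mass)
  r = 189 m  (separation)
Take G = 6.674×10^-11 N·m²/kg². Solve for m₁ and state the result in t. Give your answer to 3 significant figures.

9600 t

Rearranging: m₁ = F·r²/(G·m₂).
F = 26.2 lbf = 116.5 N; m₂ = 6.50×10^6 t = 6.500×10^9 kg; r = 189 m; G = 6.674×10^-11 N·m²/kg².
m₁ = 9.596×10^6 kg
9.596×10^6 kg × (1 t / 1000 kg) = 9596 t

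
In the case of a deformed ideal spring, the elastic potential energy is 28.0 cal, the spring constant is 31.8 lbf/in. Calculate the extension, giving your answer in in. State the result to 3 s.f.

8.08 in

Solving U = ½k·x² for x: x = √(2U/k).
U = 28.0 cal = 117.2 J; k = 31.8 lbf/in = 5569 N/m.
x = 0.2051 m
0.2051 m × (1 in / 0.02540 m) = 8.075 in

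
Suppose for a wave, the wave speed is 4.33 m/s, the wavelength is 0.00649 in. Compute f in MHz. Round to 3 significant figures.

0.0263 MHz

Solving v = f·λ for f: f = v/λ.
v = 4.33 m/s; λ = 0.00649 in = 1.648×10^-4 m.
f = 26267 Hz
26267 Hz × (1 MHz / 1.000×10^6 Hz) = 0.02627 MHz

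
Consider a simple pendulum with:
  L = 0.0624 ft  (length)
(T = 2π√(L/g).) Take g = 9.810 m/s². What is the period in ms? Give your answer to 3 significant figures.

277 ms

T is given directly by: T = 2π√(L/g).
L = 0.0624 ft = 0.01902 m; g = 9.810 m/s².
T = 0.2767 s
0.2767 s × (1 ms / 0.001000 s) = 276.7 ms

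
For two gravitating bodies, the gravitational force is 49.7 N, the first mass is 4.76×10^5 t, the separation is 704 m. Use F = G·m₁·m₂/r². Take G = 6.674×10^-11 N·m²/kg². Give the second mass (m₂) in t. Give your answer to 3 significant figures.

Solving F = G·m₁·m₂/r² for m₂: m₂ = F·r²/(G·m₁).
F = 49.7 N; m₁ = 4.76×10^5 t = 4.760×10^8 kg; r = 704 m; G = 6.674×10^-11 N·m²/kg².
m₂ = 7.754×10^8 kg
7.754×10^8 kg × (1 t / 1000 kg) = 7.754×10^5 t

7.75×10^5 t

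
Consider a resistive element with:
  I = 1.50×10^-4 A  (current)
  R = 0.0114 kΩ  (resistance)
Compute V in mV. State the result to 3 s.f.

1.71 mV

Directly: V = IR.
I = 1.50×10^-4 A; R = 0.0114 kΩ = 11.40 Ω.
V = 0.001710 V
0.001710 V × (1 mV / 0.001000 V) = 1.710 mV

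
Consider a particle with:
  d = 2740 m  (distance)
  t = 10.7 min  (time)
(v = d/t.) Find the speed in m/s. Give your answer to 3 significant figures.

v is given directly by: v = d/t.
d = 2740 m; t = 10.7 min = 642.0 s.
v = 4.268 m/s

4.27 m/s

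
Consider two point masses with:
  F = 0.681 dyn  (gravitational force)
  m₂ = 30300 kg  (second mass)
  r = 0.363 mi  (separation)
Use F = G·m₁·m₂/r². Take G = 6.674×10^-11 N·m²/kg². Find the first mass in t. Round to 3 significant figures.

1150 t

Rearranging F = G·m₁·m₂/r² for m₁: m₁ = F·r²/(G·m₂).
F = 0.681 dyn = 6.810×10^-6 N; m₂ = 30300 kg; r = 0.363 mi = 584.2 m; G = 6.674×10^-11 N·m²/kg².
m₁ = 1.149×10^6 kg
1.149×10^6 kg × (1 t / 1000 kg) = 1149 t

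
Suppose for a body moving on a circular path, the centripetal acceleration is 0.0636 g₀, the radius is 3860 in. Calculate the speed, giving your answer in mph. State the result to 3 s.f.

17.5 mph

Rearranging a = v²/r for v: v = √(a·r).
a = 0.0636 g₀ = 0.6237 m/s²; r = 3860 in = 98.04 m.
v = 7.820 m/s
7.820 m/s × (1 mph / 0.4470 m/s) = 17.49 mph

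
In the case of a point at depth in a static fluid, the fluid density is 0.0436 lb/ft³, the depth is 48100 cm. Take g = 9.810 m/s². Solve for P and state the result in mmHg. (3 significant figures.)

24.7 mmHg

Directly: P = ρgh.
ρ = 0.0436 lb/ft³ = 0.6984 kg/m³; h = 48100 cm = 481.0 m; g = 9.810 m/s².
P = 3296 Pa  (the unit combination reduces to kg/(m·s²) = Pa)
3296 Pa × (1 mmHg / 133.3 Pa) = 24.72 mmHg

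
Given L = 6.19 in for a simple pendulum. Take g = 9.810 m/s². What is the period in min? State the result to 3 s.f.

T is given directly by: T = 2π√(L/g).
L = 6.19 in = 0.1572 m; g = 9.810 m/s².
T = 0.7954 s
0.7954 s × (1 min / 60.00 s) = 0.01326 min

0.0133 min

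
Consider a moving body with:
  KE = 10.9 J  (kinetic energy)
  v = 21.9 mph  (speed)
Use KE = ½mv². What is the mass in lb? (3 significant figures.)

Rearranging KE = ½mv² for m: m = 2·KE/v².
KE = 10.9 J; v = 21.9 mph = 9.790 m/s.
m = 0.2274 kg
0.2274 kg × (1 lb / 0.4536 kg) = 0.5014 lb

0.501 lb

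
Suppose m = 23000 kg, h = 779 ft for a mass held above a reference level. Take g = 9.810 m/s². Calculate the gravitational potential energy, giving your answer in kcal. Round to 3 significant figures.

12800 kcal

PE is given directly by: PE = mgh.
m = 23000 kg; h = 779 ft = 237.4 m; g = 9.810 m/s².
PE = 5.357×10^7 J
5.357×10^7 J × (1 kcal / 4184 J) = 12804 kcal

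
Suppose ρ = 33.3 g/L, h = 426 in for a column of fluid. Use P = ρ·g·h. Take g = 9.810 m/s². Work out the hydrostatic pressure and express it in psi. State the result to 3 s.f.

Directly: P = ρgh.
ρ = 33.3 g/L = 33.30 kg/m³; h = 426 in = 10.82 m; g = 9.810 m/s².
P = 3535 Pa
3535 Pa × (1 psi / 6895 Pa) = 0.5127 psi

0.513 psi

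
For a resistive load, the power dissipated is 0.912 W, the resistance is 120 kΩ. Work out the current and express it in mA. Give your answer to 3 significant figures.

2.76 mA

Rearranging: I = √(P/R).
P = 0.912 W; R = 120 kΩ = 1.200×10^5 Ω.
I = 0.002757 A
0.002757 A × (1 mA / 0.001000 A) = 2.757 mA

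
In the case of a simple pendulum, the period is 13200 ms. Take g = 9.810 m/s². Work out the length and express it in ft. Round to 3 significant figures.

Solving T = 2π√(L/g) for L: L = g·(T/2π)².
T = 13200 ms = 13.20 s; g = 9.810 m/s².
L = 43.30 m
43.30 m × (1 ft / 0.3048 m) = 142.1 ft

142 ft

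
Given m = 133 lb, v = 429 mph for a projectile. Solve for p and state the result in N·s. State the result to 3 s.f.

Directly: p = mv.
m = 133 lb = 60.33 kg; v = 429 mph = 191.8 m/s.
p = 11570 kg·m/s
Since 1 N·s = 1 kg·m/s, 11570 N·s.

11600 N·s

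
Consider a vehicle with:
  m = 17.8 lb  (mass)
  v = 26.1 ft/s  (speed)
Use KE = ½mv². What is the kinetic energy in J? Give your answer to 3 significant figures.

255 J

KE is given directly by: KE = ½mv².
m = 17.8 lb = 8.074 kg; v = 26.1 ft/s = 7.955 m/s.
KE = 255.5 J  (the unit combination reduces to kg·m²/s² = J)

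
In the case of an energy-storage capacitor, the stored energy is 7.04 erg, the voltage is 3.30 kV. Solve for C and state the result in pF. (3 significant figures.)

0.129 pF

Rearranging: C = 2E/V².
E = 7.04 erg = 7.040×10^-7 J; V = 3.30 kV = 3300 V.
C = 1.293×10^-13 F
1.293×10^-13 F × (1 pF / 1.000×10^-12 F) = 0.1293 pF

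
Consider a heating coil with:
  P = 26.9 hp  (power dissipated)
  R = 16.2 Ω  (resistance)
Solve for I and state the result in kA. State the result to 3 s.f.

0.0352 kA

Solving P = I²R for I: I = √(P/R).
P = 26.9 hp = 20059 W; R = 16.2 Ω.
I = 35.19 A
35.19 A × (1 kA / 1000 A) = 0.03519 kA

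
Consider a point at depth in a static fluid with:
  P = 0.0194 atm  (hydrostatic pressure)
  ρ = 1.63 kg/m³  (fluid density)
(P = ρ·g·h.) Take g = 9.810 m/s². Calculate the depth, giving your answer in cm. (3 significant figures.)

Rearranging P = ρ·g·h for h: h = P/(ρ·g).
P = 0.0194 atm = 1966 Pa; ρ = 1.63 kg/m³; g = 9.810 m/s².
h = 122.9 m
122.9 m × (1 cm / 0.01000 m) = 12293 cm

12300 cm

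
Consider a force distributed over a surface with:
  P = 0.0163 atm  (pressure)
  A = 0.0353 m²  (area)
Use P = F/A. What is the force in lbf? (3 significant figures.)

Rearranging P = F/A for F: F = P·A.
P = 0.0163 atm = 1652 Pa; A = 0.0353 m².
F = 58.30 N  (the unit combination reduces to kg·m/s² = N)
58.30 N × (1 lbf / 4.448 N) = 13.11 lbf

13.1 lbf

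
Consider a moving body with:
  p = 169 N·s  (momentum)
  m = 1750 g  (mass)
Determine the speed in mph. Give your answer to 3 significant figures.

216 mph

Rearranging p = m·v for v: v = p/m.
p = 169 N·s = 169.0 kg·m/s; m = 1750 g = 1.750 kg.
v = 96.57 m/s
96.57 m/s × (1 mph / 0.4470 m/s) = 216.0 mph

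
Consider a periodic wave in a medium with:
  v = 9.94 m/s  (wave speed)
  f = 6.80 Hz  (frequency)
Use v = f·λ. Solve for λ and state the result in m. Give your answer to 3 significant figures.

Rearranging v = f·λ for λ: λ = v/f.
v = 9.94 m/s; f = 6.80 Hz.
λ = 1.462 m

1.46 m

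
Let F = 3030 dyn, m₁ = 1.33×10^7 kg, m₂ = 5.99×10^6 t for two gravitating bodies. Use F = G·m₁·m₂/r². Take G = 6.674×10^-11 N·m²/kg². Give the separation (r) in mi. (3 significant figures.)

8.23 mi

Solving F = G·m₁·m₂/r² for r: r = √(G·m₁m₂/F).
F = 3030 dyn = 0.03030 N; m₁ = 1.33×10^7 kg; m₂ = 5.99×10^6 t = 5.990×10^9 kg; G = 6.674×10^-11 N·m²/kg².
r = 13247 m
13247 m × (1 mi / 1609 m) = 8.231 mi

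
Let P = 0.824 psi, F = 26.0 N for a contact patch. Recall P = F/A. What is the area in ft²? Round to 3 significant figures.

0.0493 ft²

Rearranging: A = F/P.
P = 0.824 psi = 5681 Pa; F = 26.0 N.
A = 0.004576 m²
0.004576 m² × (1 ft² / 0.09290 m²) = 0.04926 ft²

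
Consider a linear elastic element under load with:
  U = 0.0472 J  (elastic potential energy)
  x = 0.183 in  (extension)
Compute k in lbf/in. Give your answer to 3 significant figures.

Solving U = ½k·x² for k: k = 2U/x².
U = 0.0472 J; x = 0.183 in = 0.004648 m.
k = 4369 N/m
4369 N/m × (1 lbf/in / 175.1 N/m) = 24.95 lbf/in

24.9 lbf/in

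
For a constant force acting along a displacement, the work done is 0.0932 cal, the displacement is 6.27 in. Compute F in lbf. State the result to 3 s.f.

0.550 lbf

Solving W = F·d for F: F = W/d.
W = 0.0932 cal = 0.3899 J; d = 6.27 in = 0.1593 m.
F = 2.449 N
2.449 N × (1 lbf / 4.448 N) = 0.5505 lbf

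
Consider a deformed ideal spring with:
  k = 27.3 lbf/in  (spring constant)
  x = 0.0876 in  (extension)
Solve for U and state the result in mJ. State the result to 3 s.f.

11.8 mJ

Directly: U = ½kx².
k = 27.3 lbf/in = 4781 N/m; x = 0.0876 in = 0.002225 m.
U = 0.01183 J
0.01183 J × (1 mJ / 0.001000 J) = 11.83 mJ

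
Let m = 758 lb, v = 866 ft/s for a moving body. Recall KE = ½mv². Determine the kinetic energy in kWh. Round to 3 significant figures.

3.33 kWh

KE is given directly by: KE = ½mv².
m = 758 lb = 343.8 kg; v = 866 ft/s = 264.0 m/s.
KE = 1.198×10^7 J
1.198×10^7 J × (1 kWh / 3.600×10^6 J) = 3.327 kWh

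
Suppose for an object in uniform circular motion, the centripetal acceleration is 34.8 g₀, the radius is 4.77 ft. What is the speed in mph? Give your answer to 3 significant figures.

Rearranging a = v²/r for v: v = √(a·r).
a = 34.8 g₀ = 341.3 m/s²; r = 4.77 ft = 1.454 m.
v = 22.27 m/s
22.27 m/s × (1 mph / 0.4470 m/s) = 49.83 mph

49.8 mph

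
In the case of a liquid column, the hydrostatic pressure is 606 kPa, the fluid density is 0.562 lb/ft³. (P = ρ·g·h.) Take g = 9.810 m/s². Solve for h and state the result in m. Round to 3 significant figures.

6860 m

Solving P = ρ·g·h for h: h = P/(ρ·g).
P = 606 kPa = 6.060×10^5 Pa; ρ = 0.562 lb/ft³ = 9.002 kg/m³; g = 9.810 m/s².
h = 6862 m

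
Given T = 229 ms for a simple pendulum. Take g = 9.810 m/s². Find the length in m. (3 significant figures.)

Rearranging T = 2π√(L/g) for L: L = g·(T/2π)².
T = 229 ms = 0.2290 s; g = 9.810 m/s².
L = 0.01303 m

0.0130 m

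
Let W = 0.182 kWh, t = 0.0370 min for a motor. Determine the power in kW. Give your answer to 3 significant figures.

295 kW

Directly: P = W/t.
W = 0.182 kWh = 6.552×10^5 J; t = 0.0370 min = 2.220 s.
P = 2.951×10^5 W
2.951×10^5 W × (1 kW / 1000 W) = 295.1 kW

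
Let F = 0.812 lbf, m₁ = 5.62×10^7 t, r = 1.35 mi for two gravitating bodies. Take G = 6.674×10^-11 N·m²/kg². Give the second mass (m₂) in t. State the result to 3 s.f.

From Newton's law of gravitation: m₂ = F·r²/(G·m₁).
F = 0.812 lbf = 3.612 N; m₁ = 5.62×10^7 t = 5.620×10^10 kg; r = 1.35 mi = 2173 m; G = 6.674×10^-11 N·m²/kg².
m₂ = 4.546×10^6 kg
4.546×10^6 kg × (1 t / 1000 kg) = 4546 t

4550 t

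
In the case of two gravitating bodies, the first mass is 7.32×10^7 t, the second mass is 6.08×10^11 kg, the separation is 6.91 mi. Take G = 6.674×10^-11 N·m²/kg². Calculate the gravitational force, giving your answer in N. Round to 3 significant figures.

F is given directly by: F = Gm₁m₂/r².
m₁ = 7.32×10^7 t = 7.320×10^10 kg; m₂ = 6.08×10^11 kg; r = 6.91 mi = 11121 m; G = 6.674×10^-11 N·m²/kg².
F = 24019 N

24000 N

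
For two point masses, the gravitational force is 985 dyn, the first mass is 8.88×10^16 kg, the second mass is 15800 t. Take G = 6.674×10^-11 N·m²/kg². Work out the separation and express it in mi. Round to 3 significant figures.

Rearranging: r = √(G·m₁m₂/F).
F = 985 dyn = 0.009850 N; m₁ = 8.88×10^16 kg; m₂ = 15800 t = 1.580×10^7 kg; G = 6.674×10^-11 N·m²/kg².
r = 9.750×10^7 m
9.750×10^7 m × (1 mi / 1609 m) = 60584 mi

60600 mi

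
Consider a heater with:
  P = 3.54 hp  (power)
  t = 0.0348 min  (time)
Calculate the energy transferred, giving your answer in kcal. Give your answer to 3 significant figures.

1.32 kcal

Rearranging P = W/t for W: W = P·t.
P = 3.54 hp = 2640 W; t = 0.0348 min = 2.088 s.
W = 5512 J  (the unit combination reduces to kg·m²/s² = J)
5512 J × (1 kcal / 4184 J) = 1.317 kcal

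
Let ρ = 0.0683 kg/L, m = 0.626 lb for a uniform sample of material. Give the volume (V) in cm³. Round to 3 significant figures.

Rearranging ρ = m/V for V: V = m/ρ.
ρ = 0.0683 kg/L = 68.30 kg/m³; m = 0.626 lb = 0.2839 kg.
V = 0.004157 m³
0.004157 m³ × (1 cm³ / 1.000×10^-6 m³) = 4157 cm³

4160 cm³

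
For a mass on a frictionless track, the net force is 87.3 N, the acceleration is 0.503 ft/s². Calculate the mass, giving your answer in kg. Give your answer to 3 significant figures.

569 kg

From Newton's second law: m = F/a.
F = 87.3 N; a = 0.503 ft/s² = 0.1533 m/s².
m = 569.4 kg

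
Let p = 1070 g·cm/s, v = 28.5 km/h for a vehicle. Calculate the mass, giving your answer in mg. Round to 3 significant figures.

Rearranging: m = p/v.
p = 1070 g·cm/s = 0.01070 kg·m/s; v = 28.5 km/h = 7.917 m/s.
m = 0.001352 kg
0.001352 kg × (1 mg / 1.000×10^-6 kg) = 1352 mg

1350 mg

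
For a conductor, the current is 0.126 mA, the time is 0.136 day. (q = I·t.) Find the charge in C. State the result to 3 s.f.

1.48 C

q is given directly by: q = It.
I = 0.126 mA = 1.260×10^-4 A; t = 0.136 day = 11750 s.
q = 1.481 C  (the unit combination reduces to A·s = C)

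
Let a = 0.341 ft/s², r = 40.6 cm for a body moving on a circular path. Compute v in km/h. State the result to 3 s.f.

Rearranging a = v²/r for v: v = √(a·r).
a = 0.341 ft/s² = 0.1039 m/s²; r = 40.6 cm = 0.4060 m.
v = 0.2054 m/s
0.2054 m/s × (1 km/h / 0.2778 m/s) = 0.7395 km/h

0.740 km/h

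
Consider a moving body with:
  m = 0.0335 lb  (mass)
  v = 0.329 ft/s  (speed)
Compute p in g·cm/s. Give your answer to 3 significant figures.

Directly: p = mv.
m = 0.0335 lb = 0.01520 kg; v = 0.329 ft/s = 0.1003 m/s.
p = 0.001524 kg·m/s
0.001524 kg·m/s × (1 g·cm/s / 1.000×10^-5 kg·m/s) = 152.4 g·cm/s

152 g·cm/s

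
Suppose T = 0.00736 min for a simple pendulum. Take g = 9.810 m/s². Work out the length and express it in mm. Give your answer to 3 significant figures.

Rearranging T = 2π√(L/g) for L: L = g·(T/2π)².
T = 0.00736 min = 0.4416 s; g = 9.810 m/s².
L = 0.04846 m
0.04846 m × (1 mm / 0.001000 m) = 48.46 mm

48.5 mm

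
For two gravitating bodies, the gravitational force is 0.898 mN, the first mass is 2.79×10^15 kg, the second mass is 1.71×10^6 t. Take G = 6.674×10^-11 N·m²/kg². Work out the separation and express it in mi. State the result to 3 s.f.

3.70×10^5 mi

Rearranging: r = √(G·m₁m₂/F).
F = 0.898 mN = 8.980×10^-4 N; m₁ = 2.79×10^15 kg; m₂ = 1.71×10^6 t = 1.710×10^9 kg; G = 6.674×10^-11 N·m²/kg².
r = 5.955×10^8 m
5.955×10^8 m × (1 mi / 1609 m) = 3.700×10^5 mi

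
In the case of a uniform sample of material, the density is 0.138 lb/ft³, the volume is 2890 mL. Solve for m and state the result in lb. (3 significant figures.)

0.0141 lb

Solving ρ = m/V for m: m = ρV.
ρ = 0.138 lb/ft³ = 2.211 kg/m³; V = 2890 mL = 0.002890 m³.
m = 0.006388 kg
0.006388 kg × (1 lb / 0.4536 kg) = 0.01408 lb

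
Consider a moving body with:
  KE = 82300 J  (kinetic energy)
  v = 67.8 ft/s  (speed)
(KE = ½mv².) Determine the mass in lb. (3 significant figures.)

850 lb

Solving KE = ½mv² for m: m = 2·KE/v².
KE = 82300 J; v = 67.8 ft/s = 20.67 m/s.
m = 385.4 kg
385.4 kg × (1 lb / 0.4536 kg) = 849.7 lb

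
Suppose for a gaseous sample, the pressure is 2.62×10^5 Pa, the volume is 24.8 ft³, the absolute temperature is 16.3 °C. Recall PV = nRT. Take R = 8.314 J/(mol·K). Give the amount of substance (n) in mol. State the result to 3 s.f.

Rearranging: n = PV/(RT).
P = 2.62×10^5 Pa; V = 24.8 ft³ = 0.7023 m³; T = 16.3 °C = 289.4 K; R = 8.314 J/(mol·K).
n = 76.46 mol

76.5 mol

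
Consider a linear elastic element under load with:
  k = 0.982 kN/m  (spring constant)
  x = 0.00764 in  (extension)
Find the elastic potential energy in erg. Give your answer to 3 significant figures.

Directly: U = ½kx².
k = 0.982 kN/m = 982.0 N/m; x = 0.00764 in = 1.941×10^-4 m.
U = 1.849×10^-5 J
1.849×10^-5 J × (1 erg / 1.000×10^-7 J) = 184.9 erg

185 erg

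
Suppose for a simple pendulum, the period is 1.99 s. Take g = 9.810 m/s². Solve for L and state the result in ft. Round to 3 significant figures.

Rearranging: L = g·(T/2π)².
T = 1.99 s; g = 9.810 m/s².
L = 0.9840 m
0.9840 m × (1 ft / 0.3048 m) = 3.228 ft

3.23 ft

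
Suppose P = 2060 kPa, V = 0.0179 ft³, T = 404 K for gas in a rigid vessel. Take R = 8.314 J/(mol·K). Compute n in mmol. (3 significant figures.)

311 mmol

From the ideal-gas law: n = PV/(RT).
P = 2060 kPa = 2.060×10^6 Pa; V = 0.0179 ft³ = 5.069×10^-4 m³; T = 404 K; R = 8.314 J/(mol·K).
n = 0.3109 mol
0.3109 mol × (1 mmol / 0.001000 mol) = 310.9 mmol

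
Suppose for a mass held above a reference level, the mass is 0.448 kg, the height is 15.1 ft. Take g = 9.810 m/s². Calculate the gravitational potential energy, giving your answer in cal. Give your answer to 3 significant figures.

4.83 cal

PE is given directly by: PE = mgh.
m = 0.448 kg; h = 15.1 ft = 4.602 m; g = 9.810 m/s².
PE = 20.23 J
20.23 J × (1 cal / 4.184 J) = 4.834 cal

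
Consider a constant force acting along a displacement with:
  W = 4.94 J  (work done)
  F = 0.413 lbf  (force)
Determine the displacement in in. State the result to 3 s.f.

Rearranging W = F·d for d: d = W/F.
W = 4.94 J; F = 0.413 lbf = 1.837 N.
d = 2.689 m
2.689 m × (1 in / 0.02540 m) = 105.9 in

106 in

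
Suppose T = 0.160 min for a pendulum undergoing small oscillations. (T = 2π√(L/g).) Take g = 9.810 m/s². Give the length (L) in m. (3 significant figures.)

Rearranging: L = g·(T/2π)².
T = 0.160 min = 9.600 s; g = 9.810 m/s².
L = 22.90 m

22.9 m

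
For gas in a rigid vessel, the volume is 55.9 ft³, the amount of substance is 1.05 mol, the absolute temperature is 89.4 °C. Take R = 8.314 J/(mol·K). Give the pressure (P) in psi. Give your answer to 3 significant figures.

From the ideal-gas law: P = nRT/V.
V = 55.9 ft³ = 1.583 m³; n = 1.05 mol; T = 89.4 °C = 362.5 K; R = 8.314 J/(mol·K).
P = 1999 Pa
1999 Pa × (1 psi / 6895 Pa) = 0.2900 psi

0.290 psi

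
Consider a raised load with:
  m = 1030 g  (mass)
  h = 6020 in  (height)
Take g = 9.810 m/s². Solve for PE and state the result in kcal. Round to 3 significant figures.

0.369 kcal

Directly: PE = mgh.
m = 1030 g = 1.030 kg; h = 6020 in = 152.9 m; g = 9.810 m/s².
PE = 1545 J
1545 J × (1 kcal / 4184 J) = 0.3693 kcal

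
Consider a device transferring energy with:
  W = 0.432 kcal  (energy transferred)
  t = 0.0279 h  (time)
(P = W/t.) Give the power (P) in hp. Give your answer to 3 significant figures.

0.0241 hp

Directly: P = W/t.
W = 0.432 kcal = 1807 J; t = 0.0279 h = 100.4 s.
P = 18.00 W
18.00 W × (1 hp / 745.7 W) = 0.02413 hp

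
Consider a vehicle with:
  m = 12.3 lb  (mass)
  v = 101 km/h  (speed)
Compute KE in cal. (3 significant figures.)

525 cal

Directly: KE = ½mv².
m = 12.3 lb = 5.579 kg; v = 101 km/h = 28.06 m/s.
KE = 2196 J  (the unit combination reduces to kg·m²/s² = J)
2196 J × (1 cal / 4.184 J) = 524.8 cal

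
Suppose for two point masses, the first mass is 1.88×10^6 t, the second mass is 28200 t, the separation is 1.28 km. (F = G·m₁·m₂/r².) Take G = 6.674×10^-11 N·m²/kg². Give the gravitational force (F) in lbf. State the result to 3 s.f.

0.485 lbf

F is given directly by: F = Gm₁m₂/r².
m₁ = 1.88×10^6 t = 1.880×10^9 kg; m₂ = 28200 t = 2.820×10^7 kg; r = 1.28 km = 1280 m; G = 6.674×10^-11 N·m²/kg².
F = 2.160 N
2.160 N × (1 lbf / 4.448 N) = 0.4855 lbf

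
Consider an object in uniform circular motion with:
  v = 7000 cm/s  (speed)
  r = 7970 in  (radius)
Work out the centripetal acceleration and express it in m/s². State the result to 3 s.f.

Directly: a = v²/r.
v = 7000 cm/s = 70.00 m/s; r = 7970 in = 202.4 m.
a = 24.20 m/s²

24.2 m/s²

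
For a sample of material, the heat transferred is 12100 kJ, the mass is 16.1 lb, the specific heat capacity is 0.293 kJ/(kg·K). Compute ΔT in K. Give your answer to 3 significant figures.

Rearranging Q = m·c·ΔT for ΔT: ΔT = Q/(m·c).
Q = 12100 kJ = 1.210×10^7 J; m = 16.1 lb = 7.303 kg; c = 0.293 kJ/(kg·K) = 293.0 J/(kg·K).
ΔT = 5655 K

5650 K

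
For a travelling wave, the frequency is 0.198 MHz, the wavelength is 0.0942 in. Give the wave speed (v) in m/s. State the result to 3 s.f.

474 m/s

v is given directly by: v = fλ.
f = 0.198 MHz = 1.980×10^5 Hz; λ = 0.0942 in = 0.002393 m.
v = 473.8 m/s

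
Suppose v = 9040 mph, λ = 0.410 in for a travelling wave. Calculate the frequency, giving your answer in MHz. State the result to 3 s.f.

0.388 MHz

Rearranging v = f·λ for f: f = v/λ.
v = 9040 mph = 4041 m/s; λ = 0.410 in = 0.01041 m.
f = 3.881×10^5 Hz
3.881×10^5 Hz × (1 MHz / 1.000×10^6 Hz) = 0.3881 MHz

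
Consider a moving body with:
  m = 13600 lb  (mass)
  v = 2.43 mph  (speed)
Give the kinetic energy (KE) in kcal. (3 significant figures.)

0.870 kcal

KE is given directly by: KE = ½mv².
m = 13600 lb = 6169 kg; v = 2.43 mph = 1.086 m/s.
KE = 3640 J
3640 J × (1 kcal / 4184 J) = 0.8699 kcal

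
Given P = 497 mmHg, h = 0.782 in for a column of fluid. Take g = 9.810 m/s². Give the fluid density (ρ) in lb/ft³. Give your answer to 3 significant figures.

21200 lb/ft³

Solving P = ρ·g·h for ρ: ρ = P/(g·h).
P = 497 mmHg = 66261 Pa; h = 0.782 in = 0.01986 m; g = 9.810 m/s².
ρ = 3.401×10^5 kg/m³
3.401×10^5 kg/m³ × (1 lb/ft³ / 16.02 kg/m³) = 21229 lb/ft³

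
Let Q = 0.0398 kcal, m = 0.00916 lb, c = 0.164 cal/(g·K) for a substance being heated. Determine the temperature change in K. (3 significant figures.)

Rearranging Q = m·c·ΔT for ΔT: ΔT = Q/(m·c).
Q = 0.0398 kcal = 166.5 J; m = 0.00916 lb = 0.004155 kg; c = 0.164 cal/(g·K) = 686.2 J/(kg·K).
ΔT = 58.41 K

58.4 K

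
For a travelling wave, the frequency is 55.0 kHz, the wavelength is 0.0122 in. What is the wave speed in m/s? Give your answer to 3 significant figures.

17.0 m/s

v is given directly by: v = fλ.
f = 55.0 kHz = 55000 Hz; λ = 0.0122 in = 3.099×10^-4 m.
v = 17.04 m/s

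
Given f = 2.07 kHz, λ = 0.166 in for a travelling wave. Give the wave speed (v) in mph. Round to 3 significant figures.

19.5 mph

Directly: v = fλ.
f = 2.07 kHz = 2070 Hz; λ = 0.166 in = 0.004216 m.
v = 8.728 m/s
8.728 m/s × (1 mph / 0.4470 m/s) = 19.52 mph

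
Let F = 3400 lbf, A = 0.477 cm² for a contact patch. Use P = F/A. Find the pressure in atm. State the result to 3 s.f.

3130 atm

Directly: P = F/A.
F = 3400 lbf = 15124 N; A = 0.477 cm² = 4.770×10^-5 m².
P = 3.171×10^8 Pa
3.171×10^8 Pa × (1 atm / 1.013×10^5 Pa) = 3129 atm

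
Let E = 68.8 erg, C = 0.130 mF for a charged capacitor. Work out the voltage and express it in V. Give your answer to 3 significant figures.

Solving E = ½C·V² for V: V = √(2E/C).
E = 68.8 erg = 6.880×10^-6 J; C = 0.130 mF = 1.300×10^-4 F.
V = 0.3253 V

0.325 V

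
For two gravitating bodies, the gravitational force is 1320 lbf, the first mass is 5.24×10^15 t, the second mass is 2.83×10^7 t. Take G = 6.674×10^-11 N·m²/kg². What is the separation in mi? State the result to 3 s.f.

From Newton's law of gravitation: r = √(G·m₁m₂/F).
F = 1320 lbf = 5872 N; m₁ = 5.24×10^15 t = 5.240×10^18 kg; m₂ = 2.83×10^7 t = 2.830×10^10 kg; G = 6.674×10^-11 N·m²/kg².
r = 4.106×10^7 m
4.106×10^7 m × (1 mi / 1609 m) = 25511 mi

25500 mi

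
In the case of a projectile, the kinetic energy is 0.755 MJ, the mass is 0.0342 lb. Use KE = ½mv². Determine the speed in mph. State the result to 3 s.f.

Solving KE = ½mv² for v: v = √(2·KE/m).
KE = 0.755 MJ = 7.550×10^5 J; m = 0.0342 lb = 0.01551 kg.
v = 9866 m/s
9866 m/s × (1 mph / 0.4470 m/s) = 22070 mph

22100 mph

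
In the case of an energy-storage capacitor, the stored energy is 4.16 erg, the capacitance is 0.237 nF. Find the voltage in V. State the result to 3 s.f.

59.2 V

Rearranging E = ½C·V² for V: V = √(2E/C).
E = 4.16 erg = 4.160×10^-7 J; C = 0.237 nF = 2.370×10^-10 F.
V = 59.25 V  (the unit combination reduces to kg·m²/(A·s³) = V)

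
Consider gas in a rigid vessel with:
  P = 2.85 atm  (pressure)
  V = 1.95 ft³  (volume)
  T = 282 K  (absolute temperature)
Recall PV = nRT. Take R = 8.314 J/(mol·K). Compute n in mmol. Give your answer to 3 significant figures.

Rearranging PV = nRT for n: n = PV/(RT).
P = 2.85 atm = 2.888×10^5 Pa; V = 1.95 ft³ = 0.05522 m³; T = 282 K; R = 8.314 J/(mol·K).
n = 6.801 mol
6.801 mol × (1 mmol / 0.001000 mol) = 6801 mmol

6800 mmol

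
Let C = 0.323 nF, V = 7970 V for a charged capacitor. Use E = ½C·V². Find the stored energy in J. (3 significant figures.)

0.0103 J

Directly: E = ½CV².
C = 0.323 nF = 3.230×10^-10 F; V = 7970 V.
E = 0.01026 J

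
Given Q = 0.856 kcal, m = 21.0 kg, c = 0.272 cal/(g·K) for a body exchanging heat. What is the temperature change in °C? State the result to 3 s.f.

0.150 °C

Rearranging: ΔT = Q/(m·c).
Q = 0.856 kcal = 3582 J; m = 21.0 kg; c = 0.272 cal/(g·K) = 1138 J/(kg·K).
ΔT = 0.1499 K
Since 1 °C = 1 K, 0.1499 °C.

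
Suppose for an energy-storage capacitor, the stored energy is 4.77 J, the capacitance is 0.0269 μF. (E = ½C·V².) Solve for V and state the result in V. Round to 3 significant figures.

18800 V

Rearranging: V = √(2E/C).
E = 4.77 J; C = 0.0269 μF = 2.690×10^-8 F.
V = 18832 V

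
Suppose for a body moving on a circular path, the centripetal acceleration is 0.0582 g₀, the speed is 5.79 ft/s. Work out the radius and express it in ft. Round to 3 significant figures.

17.9 ft

Rearranging: r = v²/a.
a = 0.0582 g₀ = 0.5707 m/s²; v = 5.79 ft/s = 1.765 m/s.
r = 5.457 m
5.457 m × (1 ft / 0.3048 m) = 17.90 ft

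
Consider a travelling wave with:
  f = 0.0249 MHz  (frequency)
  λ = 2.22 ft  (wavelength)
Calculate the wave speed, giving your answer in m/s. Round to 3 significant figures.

Directly: v = fλ.
f = 0.0249 MHz = 24900 Hz; λ = 2.22 ft = 0.6767 m.
v = 16849 m/s

16800 m/s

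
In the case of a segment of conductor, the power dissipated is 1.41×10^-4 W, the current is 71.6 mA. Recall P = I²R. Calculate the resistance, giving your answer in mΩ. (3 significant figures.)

Rearranging P = I²R for R: R = P/I².
P = 1.41×10^-4 W; I = 71.6 mA = 0.07160 A.
R = 0.02750 Ω
0.02750 Ω × (1 mΩ / 0.001000 Ω) = 27.50 mΩ

27.5 mΩ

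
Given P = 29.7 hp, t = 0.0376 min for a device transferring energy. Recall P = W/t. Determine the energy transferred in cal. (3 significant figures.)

11900 cal

Rearranging: W = P·t.
P = 29.7 hp = 22147 W; t = 0.0376 min = 2.256 s.
W = 49964 J
49964 J × (1 cal / 4.184 J) = 11942 cal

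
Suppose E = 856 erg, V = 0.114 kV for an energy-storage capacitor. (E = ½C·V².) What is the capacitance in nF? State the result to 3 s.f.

13.2 nF

Rearranging E = ½C·V² for C: C = 2E/V².
E = 856 erg = 8.560×10^-5 J; V = 0.114 kV = 114.0 V.
C = 1.317×10^-8 F
1.317×10^-8 F × (1 nF / 1.000×10^-9 F) = 13.17 nF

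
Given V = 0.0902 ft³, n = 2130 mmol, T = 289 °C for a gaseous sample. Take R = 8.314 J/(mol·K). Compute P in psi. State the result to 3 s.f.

565 psi

P is given directly by: P = nRT/V.
V = 0.0902 ft³ = 0.002554 m³; n = 2130 mmol = 2.130 mol; T = 289 °C = 562.1 K; R = 8.314 J/(mol·K).
P = 3.898×10^6 Pa  (the unit combination reduces to kg/(m·s²) = Pa)
3.898×10^6 Pa × (1 psi / 6895 Pa) = 565.3 psi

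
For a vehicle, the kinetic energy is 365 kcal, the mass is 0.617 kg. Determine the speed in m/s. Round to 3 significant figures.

Rearranging KE = ½mv² for v: v = √(2·KE/m).
KE = 365 kcal = 1.527×10^6 J; m = 0.617 kg.
v = 2225 m/s

2220 m/s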